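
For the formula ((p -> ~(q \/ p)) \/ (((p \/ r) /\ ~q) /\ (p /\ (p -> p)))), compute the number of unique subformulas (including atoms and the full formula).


Formula: ((p -> ~(q \/ p)) \/ (((p \/ r) /\ ~q) /\ (p /\ (p -> p))))
Subformulas found:
  1. q
  2. r
  3. p
  4. ~q
  5. (q \/ p)
  6. (p -> p)
  7. (p \/ r)
  8. ~(q \/ p)
  9. (p /\ (p -> p))
  10. ((p \/ r) /\ ~q)
  11. (p -> ~(q \/ p))
  12. (((p \/ r) /\ ~q) /\ (p /\ (p -> p)))
  13. ((p -> ~(q \/ p)) \/ (((p \/ r) /\ ~q) /\ (p /\ (p -> p))))
Total distinct subformulas = 13

13


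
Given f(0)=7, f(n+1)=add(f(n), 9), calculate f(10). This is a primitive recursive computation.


f(0) = 7
f(1) = add(f(0), 9) = add(7, 9) = 16
f(2) = add(f(1), 9) = add(16, 9) = 25
f(3) = add(f(2), 9) = add(25, 9) = 34
f(4) = add(f(3), 9) = add(34, 9) = 43
f(5) = add(f(4), 9) = add(43, 9) = 52
f(6) = add(f(5), 9) = add(52, 9) = 61
f(7) = add(f(6), 9) = add(61, 9) = 70
f(8) = add(f(7), 9) = add(70, 9) = 79
f(9) = add(f(8), 9) = add(79, 9) = 88
f(10) = add(f(9), 9) = add(88, 9) = 97


97


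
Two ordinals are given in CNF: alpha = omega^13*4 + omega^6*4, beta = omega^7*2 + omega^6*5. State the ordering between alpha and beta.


Compare term by term from highest exponent:
alpha = omega^13*4 + omega^6*4
beta = omega^7*2 + omega^6*5
Term 1: alpha has omega^13*4, beta has omega^7*2
Term 2: alpha has omega^6*4, beta has omega^6*5
Result: alpha > beta

alpha > beta


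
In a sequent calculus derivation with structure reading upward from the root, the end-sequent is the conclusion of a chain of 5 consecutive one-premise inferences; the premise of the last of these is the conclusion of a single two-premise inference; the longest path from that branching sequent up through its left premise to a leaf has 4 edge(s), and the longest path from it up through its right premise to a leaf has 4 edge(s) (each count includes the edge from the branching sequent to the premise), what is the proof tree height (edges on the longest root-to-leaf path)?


Longest path through the left premise: 4 edges (measured from the branching sequent)
Longest path through the right premise: 4 edges
Height of the subtree rooted at the branching sequent: max(4, 4) = 4
The branching sequent sits 5 edges above the root (the chain of one-premise inferences), so height = 4 + 5 = 9

9


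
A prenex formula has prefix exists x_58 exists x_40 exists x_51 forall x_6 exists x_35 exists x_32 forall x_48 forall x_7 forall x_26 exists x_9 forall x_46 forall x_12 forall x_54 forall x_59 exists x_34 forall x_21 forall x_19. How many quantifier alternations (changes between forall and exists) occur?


Walk the prefix and count type changes:
  position 1: exists -> exists
  position 2: exists -> exists
  position 3: exists -> forall <-- alternation
  position 4: forall -> exists <-- alternation
  position 5: exists -> exists
  position 6: exists -> forall <-- alternation
  position 7: forall -> forall
  position 8: forall -> forall
  position 9: forall -> exists <-- alternation
  position 10: exists -> forall <-- alternation
  position 11: forall -> forall
  position 12: forall -> forall
  position 13: forall -> forall
  position 14: forall -> exists <-- alternation
  position 15: exists -> forall <-- alternation
  position 16: forall -> forall
Total alternations = 7

7


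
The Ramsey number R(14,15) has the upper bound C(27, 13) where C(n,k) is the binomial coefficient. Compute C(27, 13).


R(14,15) <= C(14+15-2, 14-1) = C(27, 13)
C(27, 13) = 27! / (13! * 14!)
= 20058300

20058300


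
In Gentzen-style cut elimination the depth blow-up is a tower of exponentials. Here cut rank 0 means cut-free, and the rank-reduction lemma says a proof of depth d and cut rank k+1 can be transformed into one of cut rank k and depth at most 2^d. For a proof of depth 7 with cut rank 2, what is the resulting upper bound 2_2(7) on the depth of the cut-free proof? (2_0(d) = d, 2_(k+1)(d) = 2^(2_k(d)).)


Each rank reduction sends depth d to at most 2^d; cut rank r needs r reductions.
2_0(7) = 7
2_1(7) = 2^7 = 128
2_2(7) = 2^128 = 340282366920938463463374607431768211456
Cut-free depth bound = 340282366920938463463374607431768211456

340282366920938463463374607431768211456


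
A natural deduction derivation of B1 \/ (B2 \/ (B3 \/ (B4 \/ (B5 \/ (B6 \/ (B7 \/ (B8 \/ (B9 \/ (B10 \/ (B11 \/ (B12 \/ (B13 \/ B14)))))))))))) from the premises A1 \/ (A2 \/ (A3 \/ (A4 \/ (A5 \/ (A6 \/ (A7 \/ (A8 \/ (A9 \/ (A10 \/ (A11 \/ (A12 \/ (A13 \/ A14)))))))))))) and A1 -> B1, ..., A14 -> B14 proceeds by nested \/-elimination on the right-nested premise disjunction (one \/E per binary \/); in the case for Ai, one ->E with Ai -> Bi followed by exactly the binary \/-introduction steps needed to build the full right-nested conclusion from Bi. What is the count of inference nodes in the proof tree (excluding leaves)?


Constructive dilemma with 14 branches, all disjunctions right-nested:
- \/E: the premise has 13 binary \/, each eliminated once: 13 nodes.
- ->E: one per case (Ai with Ai -> Bi gives Bi): 14 nodes.
- \/I: in case i < n, Bi needs 1 step to form Bi \/ (B(i+1) \/ ...) and then i-1 steps to prepend B(i-1), ..., B1, i.e. i steps; in case i = n, B14 needs 13 prepend steps.
  \/I total = (1 + 2 + ... + 13) + 13 = 91 + 13 = 104 nodes.
Total = 13 + 14 + 104 = 131

131


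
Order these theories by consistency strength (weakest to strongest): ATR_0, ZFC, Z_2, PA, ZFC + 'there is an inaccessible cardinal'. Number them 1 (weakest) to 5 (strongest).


Ordering by consistency strength:
1. PA
2. ATR_0
3. Z_2
4. ZFC
5. ZFC + 'there is an inaccessible cardinal'


ATR_0=2, ZFC=4, Z_2=3, PA=1, ZFC + 'there is an inaccessible cardinal'=5


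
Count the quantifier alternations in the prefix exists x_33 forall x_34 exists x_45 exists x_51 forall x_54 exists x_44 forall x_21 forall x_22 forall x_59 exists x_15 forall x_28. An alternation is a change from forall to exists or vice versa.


Walk the prefix and count type changes:
  position 1: exists -> forall <-- alternation
  position 2: forall -> exists <-- alternation
  position 3: exists -> exists
  position 4: exists -> forall <-- alternation
  position 5: forall -> exists <-- alternation
  position 6: exists -> forall <-- alternation
  position 7: forall -> forall
  position 8: forall -> forall
  position 9: forall -> exists <-- alternation
  position 10: exists -> forall <-- alternation
Total alternations = 7

7


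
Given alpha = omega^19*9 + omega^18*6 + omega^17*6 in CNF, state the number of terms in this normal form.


CNF: omega^19*9 + omega^18*6 + omega^17*6
Count the summands separated by '+':
  term 1: omega^19*9
  term 2: omega^18*6
  term 3: omega^17*6
Total terms = 3

3


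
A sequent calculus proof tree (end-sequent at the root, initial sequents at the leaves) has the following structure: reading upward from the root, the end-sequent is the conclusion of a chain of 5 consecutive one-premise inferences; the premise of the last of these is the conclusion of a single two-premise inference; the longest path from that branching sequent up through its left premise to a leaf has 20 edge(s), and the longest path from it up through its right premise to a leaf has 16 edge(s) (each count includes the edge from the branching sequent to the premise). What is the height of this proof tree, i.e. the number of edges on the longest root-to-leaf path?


Longest path through the left premise: 20 edges (measured from the branching sequent)
Longest path through the right premise: 16 edges
Height of the subtree rooted at the branching sequent: max(20, 16) = 20
The branching sequent sits 5 edges above the root (the chain of one-premise inferences), so height = 20 + 5 = 25

25


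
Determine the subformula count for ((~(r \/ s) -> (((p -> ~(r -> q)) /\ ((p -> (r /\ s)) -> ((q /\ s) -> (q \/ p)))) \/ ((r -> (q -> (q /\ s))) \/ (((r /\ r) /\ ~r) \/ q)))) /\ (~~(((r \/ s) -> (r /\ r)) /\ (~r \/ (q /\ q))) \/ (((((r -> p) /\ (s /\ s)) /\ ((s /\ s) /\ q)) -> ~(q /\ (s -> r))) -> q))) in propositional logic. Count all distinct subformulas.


Formula: ((~(r \/ s) -> (((p -> ~(r -> q)) /\ ((p -> (r /\ s)) -> ((q /\ s) -> (q \/ p)))) \/ ((r -> (q -> (q /\ s))) \/ (((r /\ r) /\ ~r) \/ q)))) /\ (~~(((r \/ s) -> (r /\ r)) /\ (~r \/ (q /\ q))) \/ (((((r -> p) /\ (s /\ s)) /\ ((s /\ s) /\ q)) -> ~(q /\ (s -> r))) -> q)))
Subformulas found:
  1. r
  2. p
  3. q
  4. s
  5. ~r
  6. (r -> q)
  7. (q \/ p)
  8. (s -> r)
  9. (r \/ s)
  10. (s /\ s)
  11. (r -> p)
  12. (q /\ q)
  13. (r /\ s)
  14. (r /\ r)
  15. (q /\ s)
  16. ~(r \/ s)
  17. ~(r -> q)
  18. (q -> (q /\ s))
  19. ((s /\ s) /\ q)
  20. (p -> (r /\ s))
  21. (q /\ (s -> r))
  22. (~r \/ (q /\ q))
  23. ((r /\ r) /\ ~r)
  24. ~(q /\ (s -> r))
  25. (p -> ~(r -> q))
  26. ((r \/ s) -> (r /\ r))
  27. (r -> (q -> (q /\ s)))
  28. ((r -> p) /\ (s /\ s))
  29. ((q /\ s) -> (q \/ p))
  30. (((r /\ r) /\ ~r) \/ q)
  31. (((r -> p) /\ (s /\ s)) /\ ((s /\ s) /\ q))
  32. ((p -> (r /\ s)) -> ((q /\ s) -> (q \/ p)))
  33. (((r \/ s) -> (r /\ r)) /\ (~r \/ (q /\ q)))
  34. ~(((r \/ s) -> (r /\ r)) /\ (~r \/ (q /\ q)))
  35. ~~(((r \/ s) -> (r /\ r)) /\ (~r \/ (q /\ q)))
  36. ((r -> (q -> (q /\ s))) \/ (((r /\ r) /\ ~r) \/ q))
  37. ((p -> ~(r -> q)) /\ ((p -> (r /\ s)) -> ((q /\ s) -> (q \/ p))))
  38. ((((r -> p) /\ (s /\ s)) /\ ((s /\ s) /\ q)) -> ~(q /\ (s -> r)))
  39. (((((r -> p) /\ (s /\ s)) /\ ((s /\ s) /\ q)) -> ~(q /\ (s -> r))) -> q)
  40. (((p -> ~(r -> q)) /\ ((p -> (r /\ s)) -> ((q /\ s) -> (q \/ p)))) \/ ((r -> (q -> (q /\ s))) \/ (((r /\ r) /\ ~r) \/ q)))
  41. (~~(((r \/ s) -> (r /\ r)) /\ (~r \/ (q /\ q))) \/ (((((r -> p) /\ (s /\ s)) /\ ((s /\ s) /\ q)) -> ~(q /\ (s -> r))) -> q))
  42. (~(r \/ s) -> (((p -> ~(r -> q)) /\ ((p -> (r /\ s)) -> ((q /\ s) -> (q \/ p)))) \/ ((r -> (q -> (q /\ s))) \/ (((r /\ r) /\ ~r) \/ q))))
  43. ((~(r \/ s) -> (((p -> ~(r -> q)) /\ ((p -> (r /\ s)) -> ((q /\ s) -> (q \/ p)))) \/ ((r -> (q -> (q /\ s))) \/ (((r /\ r) /\ ~r) \/ q)))) /\ (~~(((r \/ s) -> (r /\ r)) /\ (~r \/ (q /\ q))) \/ (((((r -> p) /\ (s /\ s)) /\ ((s /\ s) /\ q)) -> ~(q /\ (s -> r))) -> q)))
Total distinct subformulas = 43

43


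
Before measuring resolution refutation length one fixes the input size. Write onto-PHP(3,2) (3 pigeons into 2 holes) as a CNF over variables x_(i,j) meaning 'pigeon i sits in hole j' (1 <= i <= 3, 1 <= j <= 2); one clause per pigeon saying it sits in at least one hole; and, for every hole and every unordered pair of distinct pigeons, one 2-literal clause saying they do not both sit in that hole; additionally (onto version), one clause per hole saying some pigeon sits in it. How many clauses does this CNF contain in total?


onto-PHP(3,2): 3 pigeons, 2 holes, 3*2 = 6 variables.
- pigeon clauses: one per pigeon -> 3 clauses
- hole clauses: 2 holes * C(3,2) = 2 * 3 -> 6 clauses
- onto clauses: one per hole -> 2 clauses
Total clauses = 3 + 6 + 2 = 11

11


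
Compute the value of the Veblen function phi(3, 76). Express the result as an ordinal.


phi(3, 76):
phi(3, beta) = eta_beta (the beta-th eta number, fixed point of zeta).
phi(3, 76) = eta_76

eta_76


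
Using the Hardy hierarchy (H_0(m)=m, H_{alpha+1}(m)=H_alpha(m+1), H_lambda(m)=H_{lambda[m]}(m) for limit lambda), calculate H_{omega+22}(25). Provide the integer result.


H_{omega+22}(25):
Unwind the 22 successor steps: H_{omega+22}(25) = H_omega(25+22) = H_omega(47).
H_omega(m) = H_m(m) = m + m = 2m.
Result = 2 * 47 = 94

94


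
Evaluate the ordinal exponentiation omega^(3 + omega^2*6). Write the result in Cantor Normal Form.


omega^(3 + omega^2*6):
In ordinal addition a term is absorbed by a following term of strictly larger exponent: 0 < 2, so 3 + omega^2*6 = omega^2*6.
omega raised to a CNF ordinal is a single CNF term: Result = omega^(omega^2*6)

omega^(omega^2*6)


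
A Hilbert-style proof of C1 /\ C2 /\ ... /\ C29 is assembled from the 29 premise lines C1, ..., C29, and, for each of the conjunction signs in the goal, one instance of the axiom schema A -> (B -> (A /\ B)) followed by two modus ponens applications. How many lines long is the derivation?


Conjoining 29 premises:
- 29 premise lines
- the goal has 28 conjunction signs; each costs 1 axiom instance + 2 MP = 3 lines: 3 * 28 = 84
Total = 29 + 84 = 113 lines.

113


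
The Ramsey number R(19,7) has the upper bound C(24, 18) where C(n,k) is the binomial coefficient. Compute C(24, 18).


R(19,7) <= C(19+7-2, 19-1) = C(24, 18)
C(24, 18) = 24! / (18! * 6!)
= 134596

134596


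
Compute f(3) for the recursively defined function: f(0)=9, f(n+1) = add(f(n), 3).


f(0) = 9
f(1) = add(f(0), 3) = add(9, 3) = 12
f(2) = add(f(1), 3) = add(12, 3) = 15
f(3) = add(f(2), 3) = add(15, 3) = 18


18


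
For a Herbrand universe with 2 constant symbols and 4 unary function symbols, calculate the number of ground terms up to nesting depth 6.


Herbrand terms by depth:
Depth 0: 2 constants
Depth 1: 8 new terms (running total: 10)
Depth 2: 32 new terms (running total: 42)
Depth 3: 128 new terms (running total: 170)
Depth 4: 512 new terms (running total: 682)
Depth 5: 2048 new terms (running total: 2730)
Depth 6: 8192 new terms (running total: 10922)
Total distinct ground terms = 10922

10922


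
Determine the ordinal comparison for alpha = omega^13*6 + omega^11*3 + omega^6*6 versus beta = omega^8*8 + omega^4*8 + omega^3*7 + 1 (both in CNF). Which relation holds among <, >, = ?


Compare term by term from highest exponent:
alpha = omega^13*6 + omega^11*3 + omega^6*6
beta = omega^8*8 + omega^4*8 + omega^3*7 + 1
Term 1: alpha has omega^13*6, beta has omega^8*8
Term 2: alpha has omega^11*3, beta has omega^4*8
Term 3: alpha has omega^6*6, beta has omega^3*7
Term 4: alpha has omega^0*0, beta has omega^0*1
Result: alpha > beta

alpha > beta


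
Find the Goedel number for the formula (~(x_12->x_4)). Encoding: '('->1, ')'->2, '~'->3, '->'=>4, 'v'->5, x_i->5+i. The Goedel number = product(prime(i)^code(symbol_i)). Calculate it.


Formula: (~(x_12->x_4))
Symbol codes: [1, 3, 1, 17, 4, 9, 2, 2]
Primes: [2, 3, 5, 7, 11, 13, 17, 19]
p_1^1 = 2^1 = 2
p_2^3 = 3^3 = 27
p_3^1 = 5^1 = 5
p_4^17 = 7^17 = 232630513987207
p_5^4 = 11^4 = 14641
p_6^9 = 13^9 = 10604499373
p_7^2 = 17^2 = 289
p_8^2 = 19^2 = 361
Product = 1017410933587684908089420128071876330

1017410933587684908089420128071876330


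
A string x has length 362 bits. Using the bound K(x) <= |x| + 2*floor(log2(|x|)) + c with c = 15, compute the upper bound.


floor(log2(362)) = 8
2 * 8 = 16
K(x) <= 362 + 16 + 15 = 393

393


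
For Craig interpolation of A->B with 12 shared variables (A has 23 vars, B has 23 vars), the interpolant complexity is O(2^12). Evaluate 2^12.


Shared atoms = 12
Craig interpolant size bound = 2^12
= 4096

4096


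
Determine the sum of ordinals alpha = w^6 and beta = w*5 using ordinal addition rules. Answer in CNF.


Ordinal addition w^6 + w*5:
Leading exponent of alpha (6) > leading exponent of beta (1).
Since alpha's term has higher exponent than beta's leading term,
the sum is simply alpha followed by beta.
Result = w^6 + w*5

w^6 + w*5


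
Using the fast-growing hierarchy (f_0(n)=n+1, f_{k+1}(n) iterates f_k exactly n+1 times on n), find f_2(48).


f_2(48) = f_1^49(48)
f_1(m) = 2m + 1.
Iterating: f_1^k(n) = 2^k*(n+1) - 1.
f_2(48) = 2^49*(48+1) - 1 = 562949953421312*49 - 1 = 27584547717644287

27584547717644287


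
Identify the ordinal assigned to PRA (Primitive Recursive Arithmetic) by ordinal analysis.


The proof-theoretic ordinal of PRA (Primitive Recursive Arithmetic) is a standard result in ordinal analysis.
This ordinal is the supremum of order types of primitive recursive well-orderings
that the theory can prove to be well-ordered.
For PRA (Primitive Recursive Arithmetic), the proof-theoretic ordinal is omega^omega.

omega^omega


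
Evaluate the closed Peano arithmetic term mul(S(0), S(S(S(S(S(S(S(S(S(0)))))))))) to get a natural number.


mul(S^1(0), S^9(0)):
S^1(0) = 1
S^9(0) = 9
1 * 9 = 9

9


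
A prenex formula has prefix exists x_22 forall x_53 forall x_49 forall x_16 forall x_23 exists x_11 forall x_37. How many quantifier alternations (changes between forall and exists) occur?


Walk the prefix and count type changes:
  position 1: exists -> forall <-- alternation
  position 2: forall -> forall
  position 3: forall -> forall
  position 4: forall -> forall
  position 5: forall -> exists <-- alternation
  position 6: exists -> forall <-- alternation
Total alternations = 3

3


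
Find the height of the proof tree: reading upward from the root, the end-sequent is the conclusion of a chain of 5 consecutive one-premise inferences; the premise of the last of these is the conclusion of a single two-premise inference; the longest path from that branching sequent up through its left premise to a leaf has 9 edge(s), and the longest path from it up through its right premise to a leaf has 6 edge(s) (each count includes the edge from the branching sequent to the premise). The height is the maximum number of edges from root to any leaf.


Longest path through the left premise: 9 edges (measured from the branching sequent)
Longest path through the right premise: 6 edges
Height of the subtree rooted at the branching sequent: max(9, 6) = 9
The branching sequent sits 5 edges above the root (the chain of one-premise inferences), so height = 9 + 5 = 14

14


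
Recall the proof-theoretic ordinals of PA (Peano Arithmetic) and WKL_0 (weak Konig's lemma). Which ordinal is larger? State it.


Proof-theoretic ordinal of PA (Peano Arithmetic): epsilon_0
Proof-theoretic ordinal of WKL_0 (weak Konig's lemma): omega^omega
Comparing: omega^omega < epsilon_0.
The larger ordinal is epsilon_0 (from PA (Peano Arithmetic)).

epsilon_0


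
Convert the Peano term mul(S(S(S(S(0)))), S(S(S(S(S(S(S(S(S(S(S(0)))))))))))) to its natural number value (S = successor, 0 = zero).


mul(S^4(0), S^11(0)):
S^4(0) = 4
S^11(0) = 11
4 * 11 = 44

44


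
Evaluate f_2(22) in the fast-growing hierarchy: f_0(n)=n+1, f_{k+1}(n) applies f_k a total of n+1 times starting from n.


f_2(22) = f_1^23(22)
f_1(m) = 2m + 1.
Iterating: f_1^k(n) = 2^k*(n+1) - 1.
f_2(22) = 2^23*(22+1) - 1 = 8388608*23 - 1 = 192937983

192937983


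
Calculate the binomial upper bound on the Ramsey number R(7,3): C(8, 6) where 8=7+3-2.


R(7,3) <= C(7+3-2, 7-1) = C(8, 6)
C(8, 6) = 8! / (6! * 2!)
= 28

28


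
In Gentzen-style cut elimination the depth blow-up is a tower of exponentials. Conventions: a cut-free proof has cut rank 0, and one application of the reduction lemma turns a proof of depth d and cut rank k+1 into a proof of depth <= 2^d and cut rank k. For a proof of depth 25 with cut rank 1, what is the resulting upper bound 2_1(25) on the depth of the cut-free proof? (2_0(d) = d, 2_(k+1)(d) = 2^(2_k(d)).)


Each rank reduction sends depth d to at most 2^d; cut rank r needs r reductions.
2_0(25) = 25
2_1(25) = 2^25 = 33554432
Cut-free depth bound = 33554432

33554432


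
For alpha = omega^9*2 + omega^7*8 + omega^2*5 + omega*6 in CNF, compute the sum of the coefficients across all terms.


CNF: omega^9*2 + omega^7*8 + omega^2*5 + omega*6
Coefficients: 2 + 8 + 5 + 6 = 21

21


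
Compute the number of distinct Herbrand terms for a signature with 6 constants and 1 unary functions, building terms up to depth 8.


Herbrand terms by depth:
Depth 0: 6 constants
Depth 1: 6 new terms (running total: 12)
Depth 2: 6 new terms (running total: 18)
Depth 3: 6 new terms (running total: 24)
Depth 4: 6 new terms (running total: 30)
Depth 5: 6 new terms (running total: 36)
Depth 6: 6 new terms (running total: 42)
Depth 7: 6 new terms (running total: 48)
Depth 8: 6 new terms (running total: 54)
Total distinct ground terms = 54

54


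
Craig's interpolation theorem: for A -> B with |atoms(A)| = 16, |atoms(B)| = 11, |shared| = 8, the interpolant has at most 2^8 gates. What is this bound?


Shared atoms = 8
Craig interpolant size bound = 2^8
= 256

256


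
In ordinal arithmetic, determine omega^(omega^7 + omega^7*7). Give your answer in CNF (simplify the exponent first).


omega^(omega^7 + omega^7*7):
Both terms of the exponent have the same exponent 7, so they merge: omega^7 + omega^7*7 = omega^7*(1+7) = omega^7*8.
omega raised to a CNF ordinal is a single CNF term: Result = omega^(omega^7*8)

omega^(omega^7*8)


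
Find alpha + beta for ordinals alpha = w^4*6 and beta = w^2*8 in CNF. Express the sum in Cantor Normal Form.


Ordinal addition w^4*6 + w^2*8:
Leading exponent of alpha (4) > leading exponent of beta (2).
Since alpha's term has higher exponent than beta's leading term,
the sum is simply alpha followed by beta.
Result = w^4*6 + w^2*8

w^4*6 + w^2*8


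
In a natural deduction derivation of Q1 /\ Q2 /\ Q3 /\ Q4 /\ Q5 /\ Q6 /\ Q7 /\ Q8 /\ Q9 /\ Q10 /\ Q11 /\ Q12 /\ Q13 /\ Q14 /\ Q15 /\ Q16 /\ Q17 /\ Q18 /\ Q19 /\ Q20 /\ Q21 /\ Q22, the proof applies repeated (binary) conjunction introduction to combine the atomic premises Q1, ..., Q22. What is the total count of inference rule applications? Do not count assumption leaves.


The target conjunction has 22 conjuncts, i.e. 21 binary /\ connectives.
Each conjunction-intro joins two pieces, so 22 atoms require 22-1 = 21 applications.
Total inference nodes = 21

21


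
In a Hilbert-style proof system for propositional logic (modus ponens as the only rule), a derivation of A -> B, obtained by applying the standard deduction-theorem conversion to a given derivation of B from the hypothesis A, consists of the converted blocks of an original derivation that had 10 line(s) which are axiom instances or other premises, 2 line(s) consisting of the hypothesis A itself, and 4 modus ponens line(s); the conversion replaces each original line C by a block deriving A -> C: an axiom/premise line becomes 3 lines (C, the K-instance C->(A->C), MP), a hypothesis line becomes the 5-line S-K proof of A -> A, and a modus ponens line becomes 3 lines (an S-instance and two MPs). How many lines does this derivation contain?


Deduction-theorem conversion, block by block:
- 10 axiom/premise lines -> 3 lines each = 30
- 2 hypothesis lines -> 5 lines each (identity proof A->A) = 10
- 4 MP lines -> 3 lines each (S-instance, MP, MP) = 12
Total = 30 + 10 + 12 = 52 lines.

52


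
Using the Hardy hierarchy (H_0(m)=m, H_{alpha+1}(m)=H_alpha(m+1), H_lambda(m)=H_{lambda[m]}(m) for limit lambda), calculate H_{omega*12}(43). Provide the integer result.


H_{omega*12}(43):
For the Hardy hierarchy, H_{omega*k}(n) = 2^k * n.
2^12 = 4096.
4096 * 43 = 176128

176128


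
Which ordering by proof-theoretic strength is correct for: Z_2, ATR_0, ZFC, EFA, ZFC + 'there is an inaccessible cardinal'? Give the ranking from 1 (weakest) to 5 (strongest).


Ordering by consistency strength:
1. EFA
2. ATR_0
3. Z_2
4. ZFC
5. ZFC + 'there is an inaccessible cardinal'


Z_2=3, ATR_0=2, ZFC=4, EFA=1, ZFC + 'there is an inaccessible cardinal'=5


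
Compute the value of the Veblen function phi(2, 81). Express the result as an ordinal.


phi(2, 81):
phi(2, beta) = zeta_beta (the beta-th zeta number, fixed point of epsilon).
phi(2, 81) = zeta_81

zeta_81


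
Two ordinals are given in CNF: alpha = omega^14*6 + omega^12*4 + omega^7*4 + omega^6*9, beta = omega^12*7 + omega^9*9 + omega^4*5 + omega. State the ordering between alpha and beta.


Compare term by term from highest exponent:
alpha = omega^14*6 + omega^12*4 + omega^7*4 + omega^6*9
beta = omega^12*7 + omega^9*9 + omega^4*5 + omega
Term 1: alpha has omega^14*6, beta has omega^12*7
Term 2: alpha has omega^12*4, beta has omega^9*9
Term 3: alpha has omega^7*4, beta has omega^4*5
Term 4: alpha has omega^6*9, beta has omega^1*1
Result: alpha > beta

alpha > beta


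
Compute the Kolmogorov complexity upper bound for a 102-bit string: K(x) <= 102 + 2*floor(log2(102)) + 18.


floor(log2(102)) = 6
2 * 6 = 12
K(x) <= 102 + 12 + 18 = 132

132


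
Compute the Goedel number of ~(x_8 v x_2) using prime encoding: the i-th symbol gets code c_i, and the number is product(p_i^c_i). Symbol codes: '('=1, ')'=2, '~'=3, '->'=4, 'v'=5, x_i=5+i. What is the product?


Formula: ~(x_8 v x_2)
Symbol codes: [3, 1, 13, 5, 7, 2]
Primes: [2, 3, 5, 7, 11, 13]
p_1^3 = 2^3 = 8
p_2^1 = 3^1 = 3
p_3^13 = 5^13 = 1220703125
p_4^5 = 7^5 = 16807
p_5^7 = 11^7 = 19487171
p_6^2 = 13^2 = 169
Product = 1621612184369912109375000

1621612184369912109375000


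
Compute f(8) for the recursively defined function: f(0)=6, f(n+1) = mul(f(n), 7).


f(0) = 6
f(1) = mul(f(0), 7) = mul(6, 7) = 42
f(2) = mul(f(1), 7) = mul(42, 7) = 294
f(3) = mul(f(2), 7) = mul(294, 7) = 2058
f(4) = mul(f(3), 7) = mul(2058, 7) = 14406
f(5) = mul(f(4), 7) = mul(14406, 7) = 100842
f(6) = mul(f(5), 7) = mul(100842, 7) = 705894
f(7) = mul(f(6), 7) = mul(705894, 7) = 4941258
f(8) = mul(f(7), 7) = mul(4941258, 7) = 34588806


34588806


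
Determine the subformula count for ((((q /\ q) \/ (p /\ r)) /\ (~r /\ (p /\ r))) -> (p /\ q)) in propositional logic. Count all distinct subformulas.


Formula: ((((q /\ q) \/ (p /\ r)) /\ (~r /\ (p /\ r))) -> (p /\ q))
Subformulas found:
  1. q
  2. r
  3. p
  4. ~r
  5. (p /\ r)
  6. (p /\ q)
  7. (q /\ q)
  8. (~r /\ (p /\ r))
  9. ((q /\ q) \/ (p /\ r))
  10. (((q /\ q) \/ (p /\ r)) /\ (~r /\ (p /\ r)))
  11. ((((q /\ q) \/ (p /\ r)) /\ (~r /\ (p /\ r))) -> (p /\ q))
Total distinct subformulas = 11

11


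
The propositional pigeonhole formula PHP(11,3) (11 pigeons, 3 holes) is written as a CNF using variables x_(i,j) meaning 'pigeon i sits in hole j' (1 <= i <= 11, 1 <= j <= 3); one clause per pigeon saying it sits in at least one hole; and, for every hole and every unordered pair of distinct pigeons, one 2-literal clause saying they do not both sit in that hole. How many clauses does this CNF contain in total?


PHP(11,3): 11 pigeons, 3 holes, 11*3 = 33 variables.
- pigeon clauses: one per pigeon -> 11 clauses
- hole clauses: 3 holes * C(11,2) = 3 * 55 -> 165 clauses
Total clauses = 11 + 165 = 176

176


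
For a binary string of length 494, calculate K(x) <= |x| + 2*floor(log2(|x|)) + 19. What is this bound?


floor(log2(494)) = 8
2 * 8 = 16
K(x) <= 494 + 16 + 19 = 529

529


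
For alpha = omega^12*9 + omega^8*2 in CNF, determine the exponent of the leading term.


CNF: omega^12*9 + omega^8*2
The leading term is omega^12*9, which has exponent 12.

12


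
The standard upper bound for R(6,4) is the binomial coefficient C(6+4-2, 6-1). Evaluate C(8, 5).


R(6,4) <= C(6+4-2, 6-1) = C(8, 5)
C(8, 5) = 8! / (5! * 3!)
= 56

56


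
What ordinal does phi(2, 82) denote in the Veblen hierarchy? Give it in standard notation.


phi(2, 82):
phi(2, beta) = zeta_beta (the beta-th zeta number, fixed point of epsilon).
phi(2, 82) = zeta_82

zeta_82


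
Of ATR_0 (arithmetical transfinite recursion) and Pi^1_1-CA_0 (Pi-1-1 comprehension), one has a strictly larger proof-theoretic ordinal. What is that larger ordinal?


Proof-theoretic ordinal of ATR_0 (arithmetical transfinite recursion): Gamma_0
Proof-theoretic ordinal of Pi^1_1-CA_0 (Pi-1-1 comprehension): psi_0(Omega_omega)
Comparing: Gamma_0 < psi_0(Omega_omega).
The larger ordinal is psi_0(Omega_omega) (from Pi^1_1-CA_0 (Pi-1-1 comprehension)).

psi_0(Omega_omega)


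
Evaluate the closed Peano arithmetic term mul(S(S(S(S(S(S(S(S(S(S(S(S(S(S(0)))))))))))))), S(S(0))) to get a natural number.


mul(S^14(0), S^2(0)):
S^14(0) = 14
S^2(0) = 2
14 * 2 = 28

28


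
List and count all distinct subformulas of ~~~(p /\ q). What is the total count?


Formula: ~~~(p /\ q)
Subformulas found:
  1. q
  2. p
  3. (p /\ q)
  4. ~(p /\ q)
  5. ~~(p /\ q)
  6. ~~~(p /\ q)
Total distinct subformulas = 6

6


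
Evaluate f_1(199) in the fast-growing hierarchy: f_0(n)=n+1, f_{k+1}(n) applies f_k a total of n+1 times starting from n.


f_1(199) = f_0^200(199)
f_0 adds 1 each time, applied 200 times.
f_1(199) = 199 + 200 = 399

399


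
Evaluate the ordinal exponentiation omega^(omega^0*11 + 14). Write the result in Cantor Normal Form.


omega^(omega^0*11 + 14):
omega^0 = 1, so the exponent is 11 + 14 = 25 (finite ordinal addition).
Result = omega^25, already a single CNF term.

omega^25


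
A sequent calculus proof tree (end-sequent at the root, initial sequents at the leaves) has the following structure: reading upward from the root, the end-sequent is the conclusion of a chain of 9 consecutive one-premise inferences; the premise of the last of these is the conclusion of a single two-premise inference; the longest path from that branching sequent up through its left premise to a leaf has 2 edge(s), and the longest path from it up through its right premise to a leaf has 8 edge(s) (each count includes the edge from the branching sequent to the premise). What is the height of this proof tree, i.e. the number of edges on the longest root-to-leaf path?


Longest path through the left premise: 2 edges (measured from the branching sequent)
Longest path through the right premise: 8 edges
Height of the subtree rooted at the branching sequent: max(2, 8) = 8
The branching sequent sits 9 edges above the root (the chain of one-premise inferences), so height = 8 + 9 = 17

17


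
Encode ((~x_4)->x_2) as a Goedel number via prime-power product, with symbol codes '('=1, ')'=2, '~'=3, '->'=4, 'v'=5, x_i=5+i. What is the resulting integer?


Formula: ((~x_4)->x_2)
Symbol codes: [1, 1, 3, 9, 2, 4, 7, 2]
Primes: [2, 3, 5, 7, 11, 13, 17, 19]
p_1^1 = 2^1 = 2
p_2^1 = 3^1 = 3
p_3^3 = 5^3 = 125
p_4^9 = 7^9 = 40353607
p_5^2 = 11^2 = 121
p_6^4 = 13^4 = 28561
p_7^7 = 17^7 = 410338673
p_8^2 = 19^2 = 361
Product = 15493589835068204161265213250

15493589835068204161265213250


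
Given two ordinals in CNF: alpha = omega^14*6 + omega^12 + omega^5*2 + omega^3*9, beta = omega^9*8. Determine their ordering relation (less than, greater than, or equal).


Compare term by term from highest exponent:
alpha = omega^14*6 + omega^12 + omega^5*2 + omega^3*9
beta = omega^9*8
Term 1: alpha has omega^14*6, beta has omega^9*8
Term 2: alpha has omega^12*1, beta has omega^0*0
Term 3: alpha has omega^5*2, beta has omega^0*0
Term 4: alpha has omega^3*9, beta has omega^0*0
Result: alpha > beta

alpha > beta


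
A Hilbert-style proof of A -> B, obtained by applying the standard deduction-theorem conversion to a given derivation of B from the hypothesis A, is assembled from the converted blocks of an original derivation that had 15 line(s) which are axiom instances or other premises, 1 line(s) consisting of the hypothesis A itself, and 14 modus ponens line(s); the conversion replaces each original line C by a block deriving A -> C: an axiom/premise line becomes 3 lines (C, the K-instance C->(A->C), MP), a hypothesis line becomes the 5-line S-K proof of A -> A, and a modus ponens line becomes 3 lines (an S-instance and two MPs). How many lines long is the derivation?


Deduction-theorem conversion, block by block:
- 15 axiom/premise lines -> 3 lines each = 45
- 1 hypothesis lines -> 5 lines each (identity proof A->A) = 5
- 14 MP lines -> 3 lines each (S-instance, MP, MP) = 42
Total = 45 + 5 + 42 = 92 lines.

92


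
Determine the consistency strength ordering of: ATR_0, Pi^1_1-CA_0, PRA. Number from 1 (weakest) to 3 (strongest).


Ordering by consistency strength:
1. PRA
2. ATR_0
3. Pi^1_1-CA_0


ATR_0=2, Pi^1_1-CA_0=3, PRA=1


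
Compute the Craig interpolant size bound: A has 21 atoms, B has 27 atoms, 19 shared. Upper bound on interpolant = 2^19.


Shared atoms = 19
Craig interpolant size bound = 2^19
= 524288

524288


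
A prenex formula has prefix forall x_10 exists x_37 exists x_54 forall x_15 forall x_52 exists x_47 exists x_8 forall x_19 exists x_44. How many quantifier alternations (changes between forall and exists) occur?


Walk the prefix and count type changes:
  position 1: forall -> exists <-- alternation
  position 2: exists -> exists
  position 3: exists -> forall <-- alternation
  position 4: forall -> forall
  position 5: forall -> exists <-- alternation
  position 6: exists -> exists
  position 7: exists -> forall <-- alternation
  position 8: forall -> exists <-- alternation
Total alternations = 5

5


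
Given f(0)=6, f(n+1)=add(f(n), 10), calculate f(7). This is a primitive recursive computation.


f(0) = 6
f(1) = add(f(0), 10) = add(6, 10) = 16
f(2) = add(f(1), 10) = add(16, 10) = 26
f(3) = add(f(2), 10) = add(26, 10) = 36
f(4) = add(f(3), 10) = add(36, 10) = 46
f(5) = add(f(4), 10) = add(46, 10) = 56
f(6) = add(f(5), 10) = add(56, 10) = 66
f(7) = add(f(6), 10) = add(66, 10) = 76


76


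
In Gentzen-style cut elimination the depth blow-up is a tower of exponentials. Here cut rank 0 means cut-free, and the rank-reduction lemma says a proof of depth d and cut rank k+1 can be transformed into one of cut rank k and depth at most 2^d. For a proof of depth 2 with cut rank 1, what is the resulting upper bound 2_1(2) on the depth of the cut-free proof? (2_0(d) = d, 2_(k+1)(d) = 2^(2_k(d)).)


Each rank reduction sends depth d to at most 2^d; cut rank r needs r reductions.
2_0(2) = 2
2_1(2) = 2^2 = 4
Cut-free depth bound = 4

4


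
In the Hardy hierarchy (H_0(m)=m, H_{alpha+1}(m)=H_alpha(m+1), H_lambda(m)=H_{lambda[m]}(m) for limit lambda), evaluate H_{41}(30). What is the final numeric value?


H_41(30):
For finite ordinals k, H_k(n) = n + k (each successor step adds 1).
H_41(30) = 30 + 41 = 71

71


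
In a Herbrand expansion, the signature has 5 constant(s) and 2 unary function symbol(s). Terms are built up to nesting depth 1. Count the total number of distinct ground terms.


Herbrand terms by depth:
Depth 0: 5 constants
Depth 1: 10 new terms (running total: 15)
Total distinct ground terms = 15

15


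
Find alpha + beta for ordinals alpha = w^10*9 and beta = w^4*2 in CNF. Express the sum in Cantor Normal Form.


Ordinal addition w^10*9 + w^4*2:
Leading exponent of alpha (10) > leading exponent of beta (4).
Since alpha's term has higher exponent than beta's leading term,
the sum is simply alpha followed by beta.
Result = w^10*9 + w^4*2

w^10*9 + w^4*2


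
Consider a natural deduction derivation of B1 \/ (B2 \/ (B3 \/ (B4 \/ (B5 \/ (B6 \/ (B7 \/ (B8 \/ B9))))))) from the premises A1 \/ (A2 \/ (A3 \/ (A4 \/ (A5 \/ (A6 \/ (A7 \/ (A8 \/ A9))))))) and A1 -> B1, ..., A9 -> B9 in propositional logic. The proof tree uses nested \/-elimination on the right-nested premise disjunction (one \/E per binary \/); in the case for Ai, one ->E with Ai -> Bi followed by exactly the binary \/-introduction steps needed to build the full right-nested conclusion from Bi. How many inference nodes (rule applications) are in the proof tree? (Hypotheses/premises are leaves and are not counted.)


Constructive dilemma with 9 branches, all disjunctions right-nested:
- \/E: the premise has 8 binary \/, each eliminated once: 8 nodes.
- ->E: one per case (Ai with Ai -> Bi gives Bi): 9 nodes.
- \/I: in case i < n, Bi needs 1 step to form Bi \/ (B(i+1) \/ ...) and then i-1 steps to prepend B(i-1), ..., B1, i.e. i steps; in case i = n, B9 needs 8 prepend steps.
  \/I total = (1 + 2 + ... + 8) + 8 = 36 + 8 = 44 nodes.
Total = 8 + 9 + 44 = 61

61


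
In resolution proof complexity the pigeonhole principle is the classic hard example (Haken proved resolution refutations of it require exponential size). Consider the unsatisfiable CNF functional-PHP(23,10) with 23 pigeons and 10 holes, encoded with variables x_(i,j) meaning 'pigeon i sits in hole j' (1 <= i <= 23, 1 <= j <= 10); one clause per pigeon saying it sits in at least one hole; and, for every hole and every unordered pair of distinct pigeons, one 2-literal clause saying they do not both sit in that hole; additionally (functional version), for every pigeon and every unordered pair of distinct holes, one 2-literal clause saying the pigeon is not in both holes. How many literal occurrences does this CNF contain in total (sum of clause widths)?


functional-PHP(23,10): 23 pigeons, 10 holes, 23*10 = 230 variables.
- pigeon clauses: one per pigeon -> 23 clauses of width 10 -> 230 literals
- hole clauses: 10 holes * C(23,2) = 10 * 253 -> 2530 clauses of width 2 -> 5060 literals
- functional clauses: 23 pigeons * C(10,2) = 23 * 45 -> 1035 clauses of width 2 -> 2070 literals
Total literal occurrences = 230 + 5060 + 2070 = 7360

7360


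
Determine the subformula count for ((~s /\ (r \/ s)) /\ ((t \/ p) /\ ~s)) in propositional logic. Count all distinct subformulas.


Formula: ((~s /\ (r \/ s)) /\ ((t \/ p) /\ ~s))
Subformulas found:
  1. s
  2. r
  3. t
  4. p
  5. ~s
  6. (r \/ s)
  7. (t \/ p)
  8. ((t \/ p) /\ ~s)
  9. (~s /\ (r \/ s))
  10. ((~s /\ (r \/ s)) /\ ((t \/ p) /\ ~s))
Total distinct subformulas = 10

10


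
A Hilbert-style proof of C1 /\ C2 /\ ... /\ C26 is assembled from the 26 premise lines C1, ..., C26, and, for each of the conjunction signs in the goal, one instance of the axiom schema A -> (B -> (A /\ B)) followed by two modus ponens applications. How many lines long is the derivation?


Conjoining 26 premises:
- 26 premise lines
- the goal has 25 conjunction signs; each costs 1 axiom instance + 2 MP = 3 lines: 3 * 25 = 75
Total = 26 + 75 = 101 lines.

101


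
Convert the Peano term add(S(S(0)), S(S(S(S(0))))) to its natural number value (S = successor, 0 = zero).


add(S^2(0), S^4(0)):
S^2(0) = 2
S^4(0) = 4
2 + 4 = 6

6


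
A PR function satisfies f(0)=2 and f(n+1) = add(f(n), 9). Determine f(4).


f(0) = 2
f(1) = add(f(0), 9) = add(2, 9) = 11
f(2) = add(f(1), 9) = add(11, 9) = 20
f(3) = add(f(2), 9) = add(20, 9) = 29
f(4) = add(f(3), 9) = add(29, 9) = 38


38


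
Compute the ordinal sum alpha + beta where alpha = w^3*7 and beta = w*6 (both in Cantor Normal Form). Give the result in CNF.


Ordinal addition w^3*7 + w*6:
Leading exponent of alpha (3) > leading exponent of beta (1).
Since alpha's term has higher exponent than beta's leading term,
the sum is simply alpha followed by beta.
Result = w^3*7 + w*6

w^3*7 + w*6


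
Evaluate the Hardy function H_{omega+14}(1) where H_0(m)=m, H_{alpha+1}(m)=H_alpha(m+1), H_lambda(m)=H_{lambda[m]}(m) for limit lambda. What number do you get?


H_{omega+14}(1):
Unwind the 14 successor steps: H_{omega+14}(1) = H_omega(1+14) = H_omega(15).
H_omega(m) = H_m(m) = m + m = 2m.
Result = 2 * 15 = 30

30


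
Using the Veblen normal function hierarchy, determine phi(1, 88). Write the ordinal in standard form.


phi(1, 88):
phi(1, beta) = epsilon_beta (the beta-th epsilon number).
phi(1, 88) = epsilon_88

epsilon_88


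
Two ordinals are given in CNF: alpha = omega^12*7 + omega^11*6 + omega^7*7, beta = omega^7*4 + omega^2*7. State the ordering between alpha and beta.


Compare term by term from highest exponent:
alpha = omega^12*7 + omega^11*6 + omega^7*7
beta = omega^7*4 + omega^2*7
Term 1: alpha has omega^12*7, beta has omega^7*4
Term 2: alpha has omega^11*6, beta has omega^2*7
Term 3: alpha has omega^7*7, beta has omega^0*0
Result: alpha > beta

alpha > beta


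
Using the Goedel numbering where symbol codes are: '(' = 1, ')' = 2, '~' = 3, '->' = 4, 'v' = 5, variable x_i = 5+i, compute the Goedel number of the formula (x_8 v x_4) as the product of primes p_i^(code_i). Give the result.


Formula: (x_8 v x_4)
Symbol codes: [1, 13, 5, 9, 2]
Primes: [2, 3, 5, 7, 11]
p_1^1 = 2^1 = 2
p_2^13 = 3^13 = 1594323
p_3^5 = 5^5 = 3125
p_4^9 = 7^9 = 40353607
p_5^2 = 11^2 = 121
Product = 48654617103377381250

48654617103377381250


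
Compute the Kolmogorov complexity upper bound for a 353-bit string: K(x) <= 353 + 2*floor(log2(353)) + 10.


floor(log2(353)) = 8
2 * 8 = 16
K(x) <= 353 + 16 + 10 = 379

379


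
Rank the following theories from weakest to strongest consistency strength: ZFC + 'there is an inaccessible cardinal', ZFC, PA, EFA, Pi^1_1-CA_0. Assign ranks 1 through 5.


Ordering by consistency strength:
1. EFA
2. PA
3. Pi^1_1-CA_0
4. ZFC
5. ZFC + 'there is an inaccessible cardinal'


ZFC + 'there is an inaccessible cardinal'=5, ZFC=4, PA=2, EFA=1, Pi^1_1-CA_0=3


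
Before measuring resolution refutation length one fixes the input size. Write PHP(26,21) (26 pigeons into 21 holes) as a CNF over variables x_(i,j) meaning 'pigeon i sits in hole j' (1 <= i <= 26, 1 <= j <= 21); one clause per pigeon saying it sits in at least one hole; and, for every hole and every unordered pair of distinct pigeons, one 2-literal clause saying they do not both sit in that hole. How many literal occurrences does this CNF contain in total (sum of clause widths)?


PHP(26,21): 26 pigeons, 21 holes, 26*21 = 546 variables.
- pigeon clauses: one per pigeon -> 26 clauses of width 21 -> 546 literals
- hole clauses: 21 holes * C(26,2) = 21 * 325 -> 6825 clauses of width 2 -> 13650 literals
Total literal occurrences = 546 + 13650 = 14196

14196
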